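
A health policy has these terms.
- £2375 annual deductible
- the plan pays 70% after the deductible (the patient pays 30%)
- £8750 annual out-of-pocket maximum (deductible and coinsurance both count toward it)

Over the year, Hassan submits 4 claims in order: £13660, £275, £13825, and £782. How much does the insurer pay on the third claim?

Claim 1 — £13660: £2375 to deductible, leaving £11285; patient's 30% is £3385.50. Patient owes £5760.50 (running OOP £5760.50). Plan pays £13660 − £5760.50 = £7899.50.
Claim 2 — £275: deductible met; 30% of £275 = £82.50. Patient owes £82.50 (running OOP £5843). Plan pays £275 − £82.50 = £192.50.
Claim 3 — £13825: deductible met; 30% of £13825 = £4147.50. OOP would hit £9990.50 > £8750, so the cap limits the patient to £8750 − £5843 = £2907. Insurer: £13825 − £2907 = £10918.

£10918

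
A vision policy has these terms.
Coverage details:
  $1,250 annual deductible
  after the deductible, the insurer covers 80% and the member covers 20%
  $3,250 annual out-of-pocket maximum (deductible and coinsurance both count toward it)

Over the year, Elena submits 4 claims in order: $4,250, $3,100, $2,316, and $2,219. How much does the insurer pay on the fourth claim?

$1,902.20

Claim 1 — $4,250: $1,250 finishes the deductible; $3,000 goes to coinsurance; 20% of $3,000 = $600. Cost to member: $1,850. OOP to date $1,850. Insurer: $4,250 − $1,850 = $2,400.
Claim 2 — $3,100: deductible already satisfied, so member's share is 20% × $3,100 = $620. Cost to member: $620. OOP to date $2,470. Plan pays $3,100 − $620 = $2,480.
Claim 3 — $2,316: deductible already satisfied, so member's share is 20% × $2,316 = $463.20. Member owes $463.20 (running OOP $2,933.20). Plan pays $2,316 − $463.20 = $1,852.80.
Claim 4 — $2,219: 20% coinsurance on $2,219 = $443.80. Adding that to $2,933.20 gives $3,377, past the $3,250 cap; member pays only $3,250 − $2,933.20 = $316.80. Plan pays $2,219 − $316.80 = $1,902.20.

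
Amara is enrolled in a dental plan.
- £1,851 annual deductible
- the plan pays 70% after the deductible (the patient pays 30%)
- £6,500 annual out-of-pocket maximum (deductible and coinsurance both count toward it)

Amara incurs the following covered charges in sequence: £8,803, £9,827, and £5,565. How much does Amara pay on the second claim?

£2,563.40

Claim 1 — £8,803: £1,851 to deductible, leaving £6,952; coinsurance £6,952 × 30% = £2,085.60. Patient owes £3,936.60 (running OOP £3,936.60).
Claim 2 — £9,827: deductible met; 30% of £9,827 = £2,948.10. OOP would hit £6,884.70 > £6,500, so the cap limits the patient to £6,500 − £3,936.60 = £2,563.40.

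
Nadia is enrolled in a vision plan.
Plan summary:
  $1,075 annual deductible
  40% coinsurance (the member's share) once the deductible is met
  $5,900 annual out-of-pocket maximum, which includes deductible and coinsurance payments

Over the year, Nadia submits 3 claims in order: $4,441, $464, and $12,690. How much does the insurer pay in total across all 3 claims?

Claim 1 — $4,441: $1,075 to deductible, leaving $3,366; member's 40% is $1,346.40. Cost to member: $2,421.40. OOP to date $2,421.40. Insurer: $4,441 − $2,421.40 = $2,019.60.
Claim 2 — $464: deductible already satisfied, so member's share is 40% × $464 = $185.60. Member pays $185.60; OOP now $2,607. Insurer: $464 − $185.60 = $278.40.
Claim 3 — $12,690: deductible already satisfied, so member's share is 40% × $12,690 = $5,076. That would push OOP to $7,683, over the $5,900 cap, so member pays $5,900 − $2,607 = $3,293. Insurer: $12,690 − $3,293 = $9,397.
Insurer total: $2,019.60 + $278.40 + $9,397 = $11,695.

$11,695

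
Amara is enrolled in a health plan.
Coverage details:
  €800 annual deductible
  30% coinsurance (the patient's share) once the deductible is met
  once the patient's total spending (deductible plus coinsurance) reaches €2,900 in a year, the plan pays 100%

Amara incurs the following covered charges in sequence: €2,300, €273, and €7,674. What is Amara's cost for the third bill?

€1,568.10

Claim 1 (€2,300): deductible takes €800, €1,500 remains; 30% of €1,500 = €450. Patient owes €1,250 (running OOP €1,250).
Claim 2 (€273): deductible already satisfied, so patient's share is 30% × €273 = €81.90. Cost to patient: €81.90. OOP to date €1,331.90.
Claim 3 (€7,674): 30% coinsurance on €7,674 = €2,302.20. OOP would hit €3,634.10 > €2,900, so the cap limits the patient to €2,900 − €1,331.90 = €1,568.10.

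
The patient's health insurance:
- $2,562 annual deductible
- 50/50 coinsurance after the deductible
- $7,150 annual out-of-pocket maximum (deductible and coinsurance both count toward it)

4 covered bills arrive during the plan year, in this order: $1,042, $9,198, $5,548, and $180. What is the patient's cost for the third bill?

$749

Bill 1, $1,042: all of it applies to the deductible. Cost to patient: $1,042. OOP to date $1,042.
Bill 2, $9,198: $1,520 to deductible, leaving $7,678; coinsurance $7,678 × 50% = $3,839. Patient pays $5,359; OOP now $6,401.
Bill 3, $5,548: deductible met; 50% of $5,548 = $2,774. Adding that to $6,401 gives $9,175, past the $7,150 cap; patient pays only $7,150 − $6,401 = $749.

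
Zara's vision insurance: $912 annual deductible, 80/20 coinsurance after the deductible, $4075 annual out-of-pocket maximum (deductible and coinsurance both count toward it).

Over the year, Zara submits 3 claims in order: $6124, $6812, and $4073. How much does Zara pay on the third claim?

Claim 1 — $6124: deductible takes $912, $5212 remains; coinsurance $5212 × 20% = $1042.40. Cost to member: $1954.40. OOP to date $1954.40.
Claim 2 — $6812: deductible already satisfied, so member's share is 20% × $6812 = $1362.40. Cost to member: $1362.40. OOP to date $3316.80.
Claim 3 — $4073: deductible already satisfied, so member's share is 20% × $4073 = $814.60. OOP would hit $4131.40 > $4075, so the cap limits the member to $4075 − $3316.80 = $758.20.

$758.20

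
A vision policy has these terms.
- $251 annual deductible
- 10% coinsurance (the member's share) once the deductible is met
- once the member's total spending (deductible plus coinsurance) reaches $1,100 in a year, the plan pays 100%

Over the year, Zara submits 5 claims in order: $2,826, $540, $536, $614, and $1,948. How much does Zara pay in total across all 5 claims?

Claim 1 ($2,826): $251 finishes the deductible; $2,575 goes to coinsurance; coinsurance $2,575 × 10% = $257.50. Cost to member: $508.50. OOP to date $508.50.
Claim 2 ($540): 10% coinsurance on $540 = $54. Member owes $54 (running OOP $562.50).
Claim 3 ($536): 10% coinsurance on $536 = $53.60. Cost to member: $53.60. OOP to date $616.10.
Claim 4 ($614): deductible met; 10% of $614 = $61.40. Member pays $61.40; OOP now $677.50.
Claim 5 ($1,948): deductible met; 10% of $1,948 = $194.80. Member owes $194.80 (running OOP $872.30).
Total paid by the member: $508.50 + $54 + $53.60 + $61.40 + $194.80 = $872.30.

$872.30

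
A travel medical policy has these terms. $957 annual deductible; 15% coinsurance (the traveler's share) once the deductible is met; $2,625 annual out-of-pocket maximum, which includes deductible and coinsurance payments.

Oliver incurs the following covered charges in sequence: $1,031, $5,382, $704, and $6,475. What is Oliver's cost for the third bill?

$105.60

Bill 1, $1,031: $957 to deductible, leaving $74; 15% of $74 = $11.10. Traveler owes $968.10 (running OOP $968.10).
Bill 2, $5,382: deductible met; 15% of $5,382 = $807.30. Traveler pays $807.30; OOP now $1,775.40.
Bill 3, $704: deductible already satisfied, so traveler's share is 15% × $704 = $105.60. Traveler owes $105.60 (running OOP $1,881).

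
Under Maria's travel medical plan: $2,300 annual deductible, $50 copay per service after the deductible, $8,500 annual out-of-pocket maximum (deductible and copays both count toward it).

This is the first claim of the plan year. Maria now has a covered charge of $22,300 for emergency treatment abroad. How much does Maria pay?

$2,350

Nothing has been paid toward the $2,300 deductible, so the first $2,300 of this charge is applied there.
The remaining $20,000 (= $22,300 − $2,300) moves to the copay.
Copay on this service: $50.
That puts the traveler's cost at $2,300 + $50 = $2,350 before any cap.
Year-to-date out-of-pocket becomes $0 + $2,350 = $2,350, still under the $8,500 maximum, so no cap applies.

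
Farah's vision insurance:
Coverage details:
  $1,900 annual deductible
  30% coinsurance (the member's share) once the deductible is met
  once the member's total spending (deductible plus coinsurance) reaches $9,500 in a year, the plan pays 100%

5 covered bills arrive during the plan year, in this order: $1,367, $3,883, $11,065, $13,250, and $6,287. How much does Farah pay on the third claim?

Claim 1 — $1,367: fully absorbed by the deductible. Cost to member: $1,367. OOP to date $1,367.
Claim 2 — $3,883: $533 finishes the deductible; $3,350 goes to coinsurance; coinsurance $3,350 × 30% = $1,005. Cost to member: $1,538. OOP to date $2,905.
Claim 3 — $11,065: deductible met; 30% of $11,065 = $3,319.50. Cost to member: $3,319.50. OOP to date $6,224.50.

$3,319.50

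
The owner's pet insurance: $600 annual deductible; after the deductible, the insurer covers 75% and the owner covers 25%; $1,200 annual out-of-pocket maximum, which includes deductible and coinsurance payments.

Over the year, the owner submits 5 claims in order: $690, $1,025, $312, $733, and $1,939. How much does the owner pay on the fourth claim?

$183.25

Claim 1 ($690): $600 finishes the deductible; $90 goes to coinsurance; coinsurance $90 × 25% = $22.50. Owner pays $622.50; OOP now $622.50.
Claim 2 ($1,025): deductible already satisfied, so owner's share is 25% × $1,025 = $256.25. Owner owes $256.25 (running OOP $878.75).
Claim 3 ($312): 25% coinsurance on $312 = $78. Owner owes $78 (running OOP $956.75).
Claim 4 ($733): deductible met; 25% of $733 = $183.25. Cost to owner: $183.25. OOP to date $1,140.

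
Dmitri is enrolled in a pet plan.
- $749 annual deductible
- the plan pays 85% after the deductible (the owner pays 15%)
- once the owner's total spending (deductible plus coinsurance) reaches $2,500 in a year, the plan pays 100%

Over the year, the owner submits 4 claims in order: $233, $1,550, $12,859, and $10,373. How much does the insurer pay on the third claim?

$11,263.10

#1 ($233): fully absorbed by the deductible. Owner pays $233; OOP now $233. Insurer: $233 − $233 = $0.
#2 ($1,550): $516 to deductible, leaving $1,034; owner's 15% is $155.10. Owner pays $671.10; OOP now $904.10. Insurer: $1,550 − $671.10 = $878.90.
#3 ($12,859): deductible met; 15% of $12,859 = $1,928.85. Adding that to $904.10 gives $2,832.95, past the $2,500 cap; owner pays only $2,500 − $904.10 = $1,595.90. Insurer: $12,859 − $1,595.90 = $11,263.10.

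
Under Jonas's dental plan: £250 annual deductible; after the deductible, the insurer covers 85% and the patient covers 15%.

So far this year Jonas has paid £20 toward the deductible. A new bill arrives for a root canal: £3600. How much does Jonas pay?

£735.50

Deductible still to meet: £250 − £20 = £230.
The remaining £3370 (= £3600 − £230) moves to coinsurance.
15% of £3370 = £505.50 falls to the patient.
So the patient owes £230 + £505.50 = £735.50.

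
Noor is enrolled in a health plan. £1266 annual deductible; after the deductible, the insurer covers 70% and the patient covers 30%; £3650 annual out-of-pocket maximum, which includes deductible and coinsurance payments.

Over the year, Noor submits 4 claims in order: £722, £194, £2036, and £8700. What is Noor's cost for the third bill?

Claim 1 — £722: all of it applies to the deductible. Patient pays £722; OOP now £722.
Claim 2 — £194: fully absorbed by the deductible. Patient owes £194 (running OOP £916).
Claim 3 — £2036: deductible takes £350, £1686 remains; coinsurance £1686 × 30% = £505.80. Patient pays £855.80; OOP now £1771.80.

£855.80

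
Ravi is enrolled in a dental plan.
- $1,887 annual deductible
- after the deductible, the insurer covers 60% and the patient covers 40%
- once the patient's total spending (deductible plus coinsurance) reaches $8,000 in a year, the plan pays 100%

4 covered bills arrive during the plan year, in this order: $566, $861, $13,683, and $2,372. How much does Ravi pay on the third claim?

$5,749.20

Bill 1, $566: all of it applies to the deductible. Patient pays $566; OOP now $566.
Bill 2, $861: fully absorbed by the deductible. Patient pays $861; OOP now $1,427.
Bill 3, $13,683: $460 to deductible, leaving $13,223; 40% of $13,223 = $5,289.20. Cost to patient: $5,749.20. OOP to date $7,176.20.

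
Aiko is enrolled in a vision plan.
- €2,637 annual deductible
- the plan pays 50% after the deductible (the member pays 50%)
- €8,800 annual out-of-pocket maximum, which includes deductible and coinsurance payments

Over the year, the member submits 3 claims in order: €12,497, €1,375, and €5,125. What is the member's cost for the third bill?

€545.50

Claim 1 — €12,497: €2,637 to deductible, leaving €9,860; 50% of €9,860 = €4,930. Cost to member: €7,567. OOP to date €7,567.
Claim 2 — €1,375: deductible met; 50% of €1,375 = €687.50. Cost to member: €687.50. OOP to date €8,254.50.
Claim 3 — €5,125: 50% coinsurance on €5,125 = €2,562.50. Adding that to €8,254.50 gives €10,817, past the €8,800 cap; member pays only €8,800 − €8,254.50 = €545.50.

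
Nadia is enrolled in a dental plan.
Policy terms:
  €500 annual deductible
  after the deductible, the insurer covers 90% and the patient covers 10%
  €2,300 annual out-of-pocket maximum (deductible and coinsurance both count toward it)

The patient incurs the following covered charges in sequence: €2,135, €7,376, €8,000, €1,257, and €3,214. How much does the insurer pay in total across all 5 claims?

#1 (€2,135): deductible takes €500, €1,635 remains; 10% of €1,635 = €163.50. Cost to patient: €663.50. OOP to date €663.50. Insurer: €2,135 − €663.50 = €1,471.50.
#2 (€7,376): deductible met; 10% of €7,376 = €737.60. Cost to patient: €737.60. OOP to date €1,401.10. Insurer: €7,376 − €737.60 = €6,638.40.
#3 (€8,000): 10% coinsurance on €8,000 = €800. Patient pays €800; OOP now €2,201.10. Insurer: €8,000 − €800 = €7,200.
#4 (€1,257): 10% coinsurance on €1,257 = €125.70. Adding that to €2,201.10 gives €2,326.80, past the €2,300 cap; patient pays only €2,300 − €2,201.10 = €98.90. Insurer: €1,257 − €98.90 = €1,158.10.
#5 (€3,214): deductible already satisfied, so patient's share is 10% × €3,214 = €321.40. Adding that to €2,300 gives €2,621.40, past the €2,300 cap; patient pays only €2,300 − €2,300 = €0. Insurer: €3,214 − €0 = €3,214.
Insurer total: €1,471.50 + €6,638.40 + €7,200 + €1,158.10 + €3,214 = €19,682.

€19,682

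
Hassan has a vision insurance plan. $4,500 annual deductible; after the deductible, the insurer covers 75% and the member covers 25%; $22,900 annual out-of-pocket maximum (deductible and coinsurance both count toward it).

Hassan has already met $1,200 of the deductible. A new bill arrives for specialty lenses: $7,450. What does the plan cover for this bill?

$3,112.50

Deductible still to meet: $4,500 − $1,200 = $3,300.
The remaining $4,150 (= $7,450 − $3,300) moves to coinsurance.
25% of $4,150 = $1,037.50 falls to the member.
So the member owes $3,300 + $1,037.50 = $4,337.50 before any cap.
Total out-of-pocket so far would be $1,200 + $4,337.50 = $5,537.50, below the $22,900 cap — no reduction.
Insurer pays the balance: $7,450 − $4,337.50 = $3,112.50.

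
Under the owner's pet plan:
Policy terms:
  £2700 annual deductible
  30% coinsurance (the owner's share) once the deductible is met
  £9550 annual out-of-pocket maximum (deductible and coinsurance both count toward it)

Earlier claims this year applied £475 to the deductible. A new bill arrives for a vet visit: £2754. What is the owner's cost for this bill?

Remaining deductible: £2700 − £475 = £2225.
That leaves £2754 − £2225 = £529 for coinsurance.
Owner's 30% share of £529 is £158.70.
So the owner owes £2225 + £158.70 = £2383.70 before any cap.
Total out-of-pocket so far would be £475 + £2383.70 = £2858.70, below the £9550 cap — no reduction.

£2383.70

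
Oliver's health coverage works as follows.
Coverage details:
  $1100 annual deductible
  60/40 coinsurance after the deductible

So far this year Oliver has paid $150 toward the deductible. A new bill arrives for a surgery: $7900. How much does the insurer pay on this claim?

$4170

Deductible still to meet: $1100 − $150 = $950.
The remaining $6950 (= $7900 − $950) moves to coinsurance.
Coinsurance: $6950 × 40% = $2780.
Patient responsibility: $950 + $2780 = $3730.
The insurer covers the remainder: $7900 − $3730 = $4170.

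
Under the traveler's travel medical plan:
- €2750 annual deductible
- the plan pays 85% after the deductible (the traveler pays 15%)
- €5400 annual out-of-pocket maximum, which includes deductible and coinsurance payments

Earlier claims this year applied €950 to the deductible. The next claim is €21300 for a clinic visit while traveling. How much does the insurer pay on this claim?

€950 of the €2750 deductible is already met, leaving €1800.
That leaves €21300 − €1800 = €19500 for coinsurance.
15% of €19500 = €2925 falls to the traveler.
Traveler responsibility before any cap: €1800 + €2925 = €4725.
Year-to-date out-of-pocket would reach €950 + €4725 = €5675, above the €5400 maximum, so the traveler pays only €5400 − €950 = €4450.
Insurer pays the balance: €21300 − €4450 = €16850.

€16850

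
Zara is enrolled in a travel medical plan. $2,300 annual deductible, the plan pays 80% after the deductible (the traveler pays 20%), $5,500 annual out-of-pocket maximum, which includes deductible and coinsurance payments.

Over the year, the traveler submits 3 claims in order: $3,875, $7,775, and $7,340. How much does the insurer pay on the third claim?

$6,010

Claim 1 ($3,875): $2,300 to deductible, leaving $1,575; coinsurance $1,575 × 20% = $315. Traveler owes $2,615 (running OOP $2,615). Plan pays $3,875 − $2,615 = $1,260.
Claim 2 ($7,775): deductible already satisfied, so traveler's share is 20% × $7,775 = $1,555. Cost to traveler: $1,555. OOP to date $4,170. Insurer: $7,775 − $1,555 = $6,220.
Claim 3 ($7,340): deductible met; 20% of $7,340 = $1,468. That would push OOP to $5,638, over the $5,500 cap, so traveler pays $5,500 − $4,170 = $1,330. Plan pays $7,340 − $1,330 = $6,010.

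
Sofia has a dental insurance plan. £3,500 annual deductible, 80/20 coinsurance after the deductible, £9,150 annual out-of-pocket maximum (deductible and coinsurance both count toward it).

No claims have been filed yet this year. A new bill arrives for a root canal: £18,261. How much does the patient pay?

The full £3,500 deductible is still open; £3,500 of this bill applies to it.
That leaves £18,261 − £3,500 = £14,761 for coinsurance.
Patient's 20% share of £14,761 is £2,952.20.
That puts the patient's cost at £3,500 + £2,952.20 = £6,452.20 before any cap.
Total out-of-pocket so far would be £0 + £6,452.20 = £6,452.20, below the £9,150 cap — no reduction.

£6,452.20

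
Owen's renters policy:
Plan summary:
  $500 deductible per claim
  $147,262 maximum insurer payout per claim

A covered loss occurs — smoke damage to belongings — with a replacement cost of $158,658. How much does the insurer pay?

Subtract the deductible: $158,658 − $500 = $158,158.
Since $158,158 > $147,262, the payout is capped at $147,262.

$147,262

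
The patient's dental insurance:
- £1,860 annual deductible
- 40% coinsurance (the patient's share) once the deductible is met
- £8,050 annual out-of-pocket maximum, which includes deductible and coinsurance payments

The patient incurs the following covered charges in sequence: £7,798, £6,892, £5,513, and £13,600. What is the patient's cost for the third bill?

£1,058

Bill 1, £7,798: £1,860 to deductible, leaving £5,938; coinsurance £5,938 × 40% = £2,375.20. Cost to patient: £4,235.20. OOP to date £4,235.20.
Bill 2, £6,892: 40% coinsurance on £6,892 = £2,756.80. Cost to patient: £2,756.80. OOP to date £6,992.
Bill 3, £5,513: deductible already satisfied, so patient's share is 40% × £5,513 = £2,205.20. Adding that to £6,992 gives £9,197.20, past the £8,050 cap; patient pays only £8,050 − £6,992 = £1,058.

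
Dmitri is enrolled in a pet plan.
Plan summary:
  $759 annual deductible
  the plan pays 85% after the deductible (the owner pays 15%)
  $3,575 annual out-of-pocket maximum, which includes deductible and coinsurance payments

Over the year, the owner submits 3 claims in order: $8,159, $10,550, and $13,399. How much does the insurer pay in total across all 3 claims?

$28,533

#1 ($8,159): deductible takes $759, $7,400 remains; coinsurance $7,400 × 15% = $1,110. Cost to owner: $1,869. OOP to date $1,869. Insurer: $8,159 − $1,869 = $6,290.
#2 ($10,550): deductible already satisfied, so owner's share is 15% × $10,550 = $1,582.50. Owner pays $1,582.50; OOP now $3,451.50. Plan pays $10,550 − $1,582.50 = $8,967.50.
#3 ($13,399): deductible already satisfied, so owner's share is 15% × $13,399 = $2,009.85. That would push OOP to $5,461.35, over the $3,575 cap, so owner pays $3,575 − $3,451.50 = $123.50. Insurer: $13,399 − $123.50 = $13,275.50.
Insurer total = bills − owner's total = $32,108 − $3,575 = $28,533.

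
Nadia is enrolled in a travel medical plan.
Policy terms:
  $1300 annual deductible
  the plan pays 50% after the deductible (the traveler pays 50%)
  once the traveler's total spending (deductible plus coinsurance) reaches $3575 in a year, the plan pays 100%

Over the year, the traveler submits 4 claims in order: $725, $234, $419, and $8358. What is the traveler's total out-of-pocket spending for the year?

Bill 1, $725: all of it applies to the deductible. Traveler owes $725 (running OOP $725).
Bill 2, $234: fully absorbed by the deductible. Traveler pays $234; OOP now $959.
Bill 3, $419: $341 to deductible, leaving $78; traveler's 50% is $39. Traveler pays $380; OOP now $1339.
Bill 4, $8358: 50% coinsurance on $8358 = $4179. That would push OOP to $5518, over the $3575 cap, so traveler pays $3575 − $1339 = $2236.
Summing the traveler's payments: $725 + $234 + $380 + $2236 = $3575.

$3575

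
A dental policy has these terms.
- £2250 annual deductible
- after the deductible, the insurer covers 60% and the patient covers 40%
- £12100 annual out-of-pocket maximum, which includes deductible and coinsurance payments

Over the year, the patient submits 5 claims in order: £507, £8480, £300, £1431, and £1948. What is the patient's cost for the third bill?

£120

#1 (£507): fully absorbed by the deductible. Patient pays £507; OOP now £507.
#2 (£8480): deductible takes £1743, £6737 remains; coinsurance £6737 × 40% = £2694.80. Patient pays £4437.80; OOP now £4944.80.
#3 (£300): deductible met; 40% of £300 = £120. Patient pays £120; OOP now £5064.80.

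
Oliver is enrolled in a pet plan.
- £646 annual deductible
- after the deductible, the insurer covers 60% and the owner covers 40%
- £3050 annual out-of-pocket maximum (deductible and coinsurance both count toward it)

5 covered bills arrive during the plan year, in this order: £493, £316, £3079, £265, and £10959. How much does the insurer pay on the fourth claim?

Claim 1 (£493): all of it applies to the deductible. Cost to owner: £493. OOP to date £493. Plan pays £493 − £493 = £0.
Claim 2 (£316): £153 to deductible, leaving £163; 40% of £163 = £65.20. Owner owes £218.20 (running OOP £711.20). Plan pays £316 − £218.20 = £97.80.
Claim 3 (£3079): deductible already satisfied, so owner's share is 40% × £3079 = £1231.60. Cost to owner: £1231.60. OOP to date £1942.80. Plan pays £3079 − £1231.60 = £1847.40.
Claim 4 (£265): deductible already satisfied, so owner's share is 40% × £265 = £106. Owner owes £106 (running OOP £2048.80). Insurer: £265 − £106 = £159.

£159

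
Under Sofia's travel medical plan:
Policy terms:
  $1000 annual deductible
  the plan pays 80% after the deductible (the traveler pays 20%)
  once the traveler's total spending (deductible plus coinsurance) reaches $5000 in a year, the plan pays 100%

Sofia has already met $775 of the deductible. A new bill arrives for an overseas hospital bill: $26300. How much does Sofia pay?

$4225

Remaining deductible: $1000 − $775 = $225.
After the $225 deductible portion, $26300 − $225 = $26075 is subject to coinsurance.
Traveler's 20% share of $26075 is $5215.
Traveler responsibility before any cap: $225 + $5215 = $5440.
That would bring total out-of-pocket to $6215, past the $5000 cap. The traveler is capped at $5000 − $775 = $4225 on this claim.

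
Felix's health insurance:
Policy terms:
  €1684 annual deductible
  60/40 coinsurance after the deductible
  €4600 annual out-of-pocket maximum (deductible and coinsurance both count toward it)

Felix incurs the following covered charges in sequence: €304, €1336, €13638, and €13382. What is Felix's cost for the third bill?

#1 (€304): entire amount goes to the deductible. Patient pays €304; OOP now €304.
#2 (€1336): fully absorbed by the deductible. Cost to patient: €1336. OOP to date €1640.
#3 (€13638): deductible takes €44, €13594 remains; 40% of €13594 = €5437.60. Claim cost before the cap: €44 + €5437.60 = €5481.60. OOP would hit €7121.60 > €4600, so the cap limits the patient to €4600 − €1640 = €2960.

€2960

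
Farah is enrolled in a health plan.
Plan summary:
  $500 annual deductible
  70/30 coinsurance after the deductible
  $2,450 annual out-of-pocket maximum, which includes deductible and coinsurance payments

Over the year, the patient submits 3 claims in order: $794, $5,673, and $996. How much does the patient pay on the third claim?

Bill 1, $794: $500 finishes the deductible; $294 goes to coinsurance; patient's 30% is $88.20. Cost to patient: $588.20. OOP to date $588.20.
Bill 2, $5,673: deductible met; 30% of $5,673 = $1,701.90. Patient pays $1,701.90; OOP now $2,290.10.
Bill 3, $996: deductible met; 30% of $996 = $298.80. That would push OOP to $2,588.90, over the $2,450 cap, so patient pays $2,450 − $2,290.10 = $159.90.

$159.90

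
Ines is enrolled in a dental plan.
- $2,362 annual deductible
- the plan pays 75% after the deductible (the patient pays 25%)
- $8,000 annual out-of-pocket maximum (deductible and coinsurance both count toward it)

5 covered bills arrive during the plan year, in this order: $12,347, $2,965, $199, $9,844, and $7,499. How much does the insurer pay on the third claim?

$149.25

Bill 1, $12,347: $2,362 to deductible, leaving $9,985; 25% of $9,985 = $2,496.25. Patient owes $4,858.25 (running OOP $4,858.25). Insurer: $12,347 − $4,858.25 = $7,488.75.
Bill 2, $2,965: deductible already satisfied, so patient's share is 25% × $2,965 = $741.25. Cost to patient: $741.25. OOP to date $5,599.50. Insurer: $2,965 − $741.25 = $2,223.75.
Bill 3, $199: deductible already satisfied, so patient's share is 25% × $199 = $49.75. Patient pays $49.75; OOP now $5,649.25. Plan pays $199 − $49.75 = $149.25.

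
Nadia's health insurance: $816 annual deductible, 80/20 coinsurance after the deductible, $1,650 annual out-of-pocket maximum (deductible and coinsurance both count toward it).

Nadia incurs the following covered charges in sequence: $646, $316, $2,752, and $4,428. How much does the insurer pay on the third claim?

Claim 1 — $646: fully absorbed by the deductible. Patient pays $646; OOP now $646. Plan pays $646 − $646 = $0.
Claim 2 — $316: $170 to deductible, leaving $146; 20% of $146 = $29.20. Patient pays $199.20; OOP now $845.20. Insurer: $316 − $199.20 = $116.80.
Claim 3 — $2,752: deductible met; 20% of $2,752 = $550.40. Patient pays $550.40; OOP now $1,395.60. Plan pays $2,752 − $550.40 = $2,201.60.

$2,201.60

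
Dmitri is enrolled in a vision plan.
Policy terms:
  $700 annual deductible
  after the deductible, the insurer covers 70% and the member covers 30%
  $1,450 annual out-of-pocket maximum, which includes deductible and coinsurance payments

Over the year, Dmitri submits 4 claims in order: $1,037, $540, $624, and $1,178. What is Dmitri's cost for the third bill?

#1 ($1,037): $700 finishes the deductible; $337 goes to coinsurance; member's 30% is $101.10. Cost to member: $801.10. OOP to date $801.10.
#2 ($540): deductible already satisfied, so member's share is 30% × $540 = $162. Member pays $162; OOP now $963.10.
#3 ($624): 30% coinsurance on $624 = $187.20. Member owes $187.20 (running OOP $1,150.30).

$187.20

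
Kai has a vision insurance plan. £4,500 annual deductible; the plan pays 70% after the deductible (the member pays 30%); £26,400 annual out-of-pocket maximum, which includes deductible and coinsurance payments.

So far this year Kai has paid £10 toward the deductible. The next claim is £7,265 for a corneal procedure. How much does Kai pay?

Remaining deductible: £4,500 − £10 = £4,490.
After the £4,490 deductible portion, £7,265 − £4,490 = £2,775 is subject to coinsurance.
Coinsurance: £2,775 × 30% = £832.50.
That puts the member's cost at £4,490 + £832.50 = £5,322.50 before any cap.
Total out-of-pocket so far would be £10 + £5,322.50 = £5,332.50, below the £26,400 cap — no reduction.

£5,322.50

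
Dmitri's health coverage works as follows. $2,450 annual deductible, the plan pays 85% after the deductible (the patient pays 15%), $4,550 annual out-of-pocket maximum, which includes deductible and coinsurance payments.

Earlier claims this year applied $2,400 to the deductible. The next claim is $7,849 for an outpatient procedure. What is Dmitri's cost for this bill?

$2,400 of the $2,450 deductible is already met, leaving $50.
After the $50 deductible portion, $7,849 − $50 = $7,799 is subject to coinsurance.
Patient's 15% share of $7,799 is $1,169.85.
Patient responsibility before any cap: $50 + $1,169.85 = $1,219.85.
Total out-of-pocket so far would be $2,400 + $1,219.85 = $3,619.85, below the $4,550 cap — no reduction.

$1,219.85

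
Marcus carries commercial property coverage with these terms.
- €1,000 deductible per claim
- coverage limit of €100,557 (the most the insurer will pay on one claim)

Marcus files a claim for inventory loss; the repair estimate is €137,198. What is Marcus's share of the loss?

€36,641

Subtract the deductible: €137,198 − €1,000 = €136,198.
The €100,557 per-incident cap binds; insurer pays €100,557.
Business's share is the uncovered remainder: €137,198 − €100,557 = €36,641.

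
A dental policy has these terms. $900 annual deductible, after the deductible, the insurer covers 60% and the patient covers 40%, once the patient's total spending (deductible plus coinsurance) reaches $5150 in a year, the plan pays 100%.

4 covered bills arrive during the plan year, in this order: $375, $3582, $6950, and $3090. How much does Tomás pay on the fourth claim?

#1 ($375): all of it applies to the deductible. Patient owes $375 (running OOP $375).
#2 ($3582): $525 finishes the deductible; $3057 goes to coinsurance; patient's 40% is $1222.80. Cost to patient: $1747.80. OOP to date $2122.80.
#3 ($6950): deductible met; 40% of $6950 = $2780. Cost to patient: $2780. OOP to date $4902.80.
#4 ($3090): deductible met; 40% of $3090 = $1236. That would push OOP to $6138.80, over the $5150 cap, so patient pays $5150 − $4902.80 = $247.20.

$247.20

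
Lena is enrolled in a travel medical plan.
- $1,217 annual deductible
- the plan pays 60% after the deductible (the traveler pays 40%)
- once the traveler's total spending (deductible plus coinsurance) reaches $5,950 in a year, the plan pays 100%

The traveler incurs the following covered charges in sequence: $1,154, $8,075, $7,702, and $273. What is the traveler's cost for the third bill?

$1,528.20

Bill 1, $1,154: entire amount goes to the deductible. Traveler pays $1,154; OOP now $1,154.
Bill 2, $8,075: $63 finishes the deductible; $8,012 goes to coinsurance; 40% of $8,012 = $3,204.80. Traveler pays $3,267.80; OOP now $4,421.80.
Bill 3, $7,702: deductible already satisfied, so traveler's share is 40% × $7,702 = $3,080.80. That would push OOP to $7,502.60, over the $5,950 cap, so traveler pays $5,950 − $4,421.80 = $1,528.20.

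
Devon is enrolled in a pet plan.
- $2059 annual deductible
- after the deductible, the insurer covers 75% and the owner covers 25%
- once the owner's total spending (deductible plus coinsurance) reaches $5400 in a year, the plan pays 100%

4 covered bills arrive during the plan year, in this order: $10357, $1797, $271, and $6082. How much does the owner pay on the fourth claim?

Bill 1, $10357: $2059 finishes the deductible; $8298 goes to coinsurance; owner's 25% is $2074.50. Owner pays $4133.50; OOP now $4133.50.
Bill 2, $1797: 25% coinsurance on $1797 = $449.25. Owner owes $449.25 (running OOP $4582.75).
Bill 3, $271: 25% coinsurance on $271 = $67.75. Owner owes $67.75 (running OOP $4650.50).
Bill 4, $6082: deductible met; 25% of $6082 = $1520.50. That would push OOP to $6171, over the $5400 cap, so owner pays $5400 − $4650.50 = $749.50.

$749.50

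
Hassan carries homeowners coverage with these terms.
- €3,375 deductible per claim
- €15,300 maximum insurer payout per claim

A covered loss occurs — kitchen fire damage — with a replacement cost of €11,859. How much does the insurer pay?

After the deductible, €11,859 − €3,375 = €8,484 remains.
That's under the €15,300 cap, so the insurer reimburses the full €8,484.

€8,484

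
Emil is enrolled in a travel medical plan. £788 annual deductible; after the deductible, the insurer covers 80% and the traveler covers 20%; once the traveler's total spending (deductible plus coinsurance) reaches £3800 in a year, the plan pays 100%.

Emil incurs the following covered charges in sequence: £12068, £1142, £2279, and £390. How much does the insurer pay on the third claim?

Bill 1, £12068: £788 finishes the deductible; £11280 goes to coinsurance; 20% of £11280 = £2256. Traveler owes £3044 (running OOP £3044). Insurer: £12068 − £3044 = £9024.
Bill 2, £1142: deductible already satisfied, so traveler's share is 20% × £1142 = £228.40. Traveler pays £228.40; OOP now £3272.40. Plan pays £1142 − £228.40 = £913.60.
Bill 3, £2279: deductible already satisfied, so traveler's share is 20% × £2279 = £455.80. Traveler owes £455.80 (running OOP £3728.20). Plan pays £2279 − £455.80 = £1823.20.

£1823.20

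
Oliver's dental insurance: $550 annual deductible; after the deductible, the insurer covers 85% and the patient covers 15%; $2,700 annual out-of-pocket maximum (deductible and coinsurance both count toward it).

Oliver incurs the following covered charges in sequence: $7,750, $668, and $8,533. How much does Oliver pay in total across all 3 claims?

$2,700

Claim 1 ($7,750): deductible takes $550, $7,200 remains; coinsurance $7,200 × 15% = $1,080. Cost to patient: $1,630. OOP to date $1,630.
Claim 2 ($668): deductible met; 15% of $668 = $100.20. Patient pays $100.20; OOP now $1,730.20.
Claim 3 ($8,533): deductible met; 15% of $8,533 = $1,279.95. That would push OOP to $3,010.15, over the $2,700 cap, so patient pays $2,700 − $1,730.20 = $969.80.
Summing the patient's payments: $1,630 + $100.20 + $969.80 = $2,700.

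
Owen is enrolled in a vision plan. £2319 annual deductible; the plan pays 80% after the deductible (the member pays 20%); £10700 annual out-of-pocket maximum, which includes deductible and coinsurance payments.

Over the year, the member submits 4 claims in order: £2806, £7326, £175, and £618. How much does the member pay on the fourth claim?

£123.60

#1 (£2806): deductible takes £2319, £487 remains; member's 20% is £97.40. Member pays £2416.40; OOP now £2416.40.
#2 (£7326): deductible met; 20% of £7326 = £1465.20. Member owes £1465.20 (running OOP £3881.60).
#3 (£175): deductible already satisfied, so member's share is 20% × £175 = £35. Member owes £35 (running OOP £3916.60).
#4 (£618): deductible already satisfied, so member's share is 20% × £618 = £123.60. Member owes £123.60 (running OOP £4040.20).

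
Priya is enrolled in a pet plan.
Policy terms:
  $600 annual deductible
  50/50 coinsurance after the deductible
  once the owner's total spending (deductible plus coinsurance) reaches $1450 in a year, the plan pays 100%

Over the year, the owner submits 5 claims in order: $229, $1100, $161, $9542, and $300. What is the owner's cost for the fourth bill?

Claim 1 ($229): fully absorbed by the deductible. Cost to owner: $229. OOP to date $229.
Claim 2 ($1100): deductible takes $371, $729 remains; owner's 50% is $364.50. Cost to owner: $735.50. OOP to date $964.50.
Claim 3 ($161): deductible already satisfied, so owner's share is 50% × $161 = $80.50. Cost to owner: $80.50. OOP to date $1045.
Claim 4 ($9542): deductible met; 50% of $9542 = $4771. OOP would hit $5816 > $1450, so the cap limits the owner to $1450 − $1045 = $405.

$405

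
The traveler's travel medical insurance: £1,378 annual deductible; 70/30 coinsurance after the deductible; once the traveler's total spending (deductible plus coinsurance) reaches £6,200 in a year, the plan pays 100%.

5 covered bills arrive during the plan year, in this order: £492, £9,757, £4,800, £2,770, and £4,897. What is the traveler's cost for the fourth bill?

Bill 1, £492: fully absorbed by the deductible. Traveler pays £492; OOP now £492.
Bill 2, £9,757: £886 finishes the deductible; £8,871 goes to coinsurance; 30% of £8,871 = £2,661.30. Traveler pays £3,547.30; OOP now £4,039.30.
Bill 3, £4,800: 30% coinsurance on £4,800 = £1,440. Traveler owes £1,440 (running OOP £5,479.30).
Bill 4, £2,770: 30% coinsurance on £2,770 = £831. OOP would hit £6,310.30 > £6,200, so the cap limits the traveler to £6,200 − £5,479.30 = £720.70.

£720.70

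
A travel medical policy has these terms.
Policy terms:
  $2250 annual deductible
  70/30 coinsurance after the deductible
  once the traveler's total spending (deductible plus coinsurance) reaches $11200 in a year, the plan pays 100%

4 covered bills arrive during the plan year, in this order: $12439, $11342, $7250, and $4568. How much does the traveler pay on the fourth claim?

$315.70

Claim 1 ($12439): deductible takes $2250, $10189 remains; coinsurance $10189 × 30% = $3056.70. Traveler pays $5306.70; OOP now $5306.70.
Claim 2 ($11342): deductible met; 30% of $11342 = $3402.60. Traveler pays $3402.60; OOP now $8709.30.
Claim 3 ($7250): 30% coinsurance on $7250 = $2175. Traveler owes $2175 (running OOP $10884.30).
Claim 4 ($4568): deductible already satisfied, so traveler's share is 30% × $4568 = $1370.40. OOP would hit $12254.70 > $11200, so the cap limits the traveler to $11200 − $10884.30 = $315.70.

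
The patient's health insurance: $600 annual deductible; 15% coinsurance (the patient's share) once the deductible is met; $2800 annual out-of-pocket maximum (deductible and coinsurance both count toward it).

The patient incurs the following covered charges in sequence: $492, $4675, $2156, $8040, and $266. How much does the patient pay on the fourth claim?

$1191.55

Claim 1 — $492: fully absorbed by the deductible. Cost to patient: $492. OOP to date $492.
Claim 2 — $4675: $108 finishes the deductible; $4567 goes to coinsurance; coinsurance $4567 × 15% = $685.05. Patient owes $793.05 (running OOP $1285.05).
Claim 3 — $2156: deductible already satisfied, so patient's share is 15% × $2156 = $323.40. Patient pays $323.40; OOP now $1608.45.
Claim 4 — $8040: 15% coinsurance on $8040 = $1206. OOP would hit $2814.45 > $2800, so the cap limits the patient to $2800 − $1608.45 = $1191.55.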